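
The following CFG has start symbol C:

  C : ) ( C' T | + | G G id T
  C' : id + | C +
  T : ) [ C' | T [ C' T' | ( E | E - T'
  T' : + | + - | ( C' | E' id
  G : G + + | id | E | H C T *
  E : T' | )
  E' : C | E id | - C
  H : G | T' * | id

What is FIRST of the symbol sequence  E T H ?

Add FIRST(E) = { (, ), +, -, id }; E is not nullable, stop.

{ (, ), +, -, id }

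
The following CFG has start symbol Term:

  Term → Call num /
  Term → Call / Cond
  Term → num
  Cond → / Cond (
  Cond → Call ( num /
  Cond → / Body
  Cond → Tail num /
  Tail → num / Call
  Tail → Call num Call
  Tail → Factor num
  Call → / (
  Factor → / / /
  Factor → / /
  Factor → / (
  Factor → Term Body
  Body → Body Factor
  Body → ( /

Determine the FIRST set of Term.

{ /, num }

From Term → Call num /: add FIRST(Call) = { / }.
From Term → Call / Cond: add FIRST(Call) = { / }.
Term → num contributes {num}.
Union: FIRST(Term) = { /, num }.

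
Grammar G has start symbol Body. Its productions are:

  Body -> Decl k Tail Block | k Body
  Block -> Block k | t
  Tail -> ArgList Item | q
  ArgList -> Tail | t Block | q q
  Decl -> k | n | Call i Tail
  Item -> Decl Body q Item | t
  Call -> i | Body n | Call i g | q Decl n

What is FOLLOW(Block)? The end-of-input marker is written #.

In Body -> Decl k Tail Block: Block is at the end, add FOLLOW(Body) = { #, n, q }.
In Block -> Block k: add FIRST(k) = { k }.
In ArgList -> t Block: Block is at the end, add FOLLOW(ArgList) = { i, k, n, q, t }.
Union: FOLLOW(Block) = { #, i, k, n, q, t }.

{ #, i, k, n, q, t }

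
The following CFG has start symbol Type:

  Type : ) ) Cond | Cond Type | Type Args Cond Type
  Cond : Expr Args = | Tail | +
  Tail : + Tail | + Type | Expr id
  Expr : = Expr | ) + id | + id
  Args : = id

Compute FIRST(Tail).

{ ), +, = }

Tail : + Tail contributes {+}.
Tail : + Type contributes {+}.
From Tail : Expr id: add FIRST(Expr) = { ), +, = }.
Union: FIRST(Tail) = { ), +, = }.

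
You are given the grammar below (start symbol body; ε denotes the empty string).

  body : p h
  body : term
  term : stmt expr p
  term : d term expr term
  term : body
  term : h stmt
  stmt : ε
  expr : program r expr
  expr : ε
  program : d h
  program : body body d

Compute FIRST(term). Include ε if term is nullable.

From term : stmt expr p: stmt, expr nullable, take FIRST(stmt) ∪ FIRST(expr) ∪ {p} = { d, h, p }.
term : d term expr term contributes {d}.
From term : body: add FIRST(body) = { d, h, p }.
term : h stmt contributes {h}.
Union: FIRST(term) = { d, h, p }.

{ d, h, p }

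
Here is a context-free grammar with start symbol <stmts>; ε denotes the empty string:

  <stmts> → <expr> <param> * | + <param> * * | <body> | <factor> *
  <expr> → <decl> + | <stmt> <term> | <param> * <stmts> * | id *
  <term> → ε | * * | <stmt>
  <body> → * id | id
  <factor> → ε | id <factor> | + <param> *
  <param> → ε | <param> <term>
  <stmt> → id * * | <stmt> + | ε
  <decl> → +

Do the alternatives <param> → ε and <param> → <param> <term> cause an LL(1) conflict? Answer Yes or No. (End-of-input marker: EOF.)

Yes

FIRST(ε) = { ε } and FIRST(<param> <term>) = { *, +, id, ε }.
Both alternatives are nullable, violating the LL(1) condition.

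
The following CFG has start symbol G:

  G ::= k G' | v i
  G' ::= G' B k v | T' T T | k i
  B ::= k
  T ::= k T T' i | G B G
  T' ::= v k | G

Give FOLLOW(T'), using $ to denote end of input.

{ i, k, v }

In G' ::= T' T T: add FIRST(T T) = { k, v }.
In T ::= k T T' i: add FIRST(i) = { i }.
Union: FOLLOW(T') = { i, k, v }.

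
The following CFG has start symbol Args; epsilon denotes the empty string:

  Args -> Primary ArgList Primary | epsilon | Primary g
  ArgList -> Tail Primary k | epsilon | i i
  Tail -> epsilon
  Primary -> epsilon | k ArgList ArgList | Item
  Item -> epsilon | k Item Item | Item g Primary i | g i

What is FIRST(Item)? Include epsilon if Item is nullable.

{ g, k, epsilon }

Item -> epsilon contributes epsilon.
Item -> k Item Item contributes {k}.
From Item -> Item g Primary i: Item nullable, take FIRST(Item) ∪ {g} = { g, k }.
Item -> g i contributes {g}.
Union: FIRST(Item) = { g, k, epsilon }.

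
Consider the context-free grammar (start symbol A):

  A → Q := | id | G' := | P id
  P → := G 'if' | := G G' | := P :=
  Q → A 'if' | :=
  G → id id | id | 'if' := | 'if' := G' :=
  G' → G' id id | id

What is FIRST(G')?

{ id }

From G' → G' id id: add FIRST(G') = { id }.
G' → id contributes {id}.
Union: FIRST(G') = { id }.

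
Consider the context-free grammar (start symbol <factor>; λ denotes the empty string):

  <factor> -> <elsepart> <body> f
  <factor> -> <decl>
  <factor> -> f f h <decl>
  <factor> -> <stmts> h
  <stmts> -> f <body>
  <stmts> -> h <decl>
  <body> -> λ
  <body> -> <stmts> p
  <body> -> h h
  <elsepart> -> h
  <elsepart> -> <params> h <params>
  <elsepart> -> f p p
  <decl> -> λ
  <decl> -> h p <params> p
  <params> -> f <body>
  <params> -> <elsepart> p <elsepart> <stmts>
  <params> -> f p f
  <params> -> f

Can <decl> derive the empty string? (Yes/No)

<decl> has an λ-production, so <decl> ⇒ λ.

Yes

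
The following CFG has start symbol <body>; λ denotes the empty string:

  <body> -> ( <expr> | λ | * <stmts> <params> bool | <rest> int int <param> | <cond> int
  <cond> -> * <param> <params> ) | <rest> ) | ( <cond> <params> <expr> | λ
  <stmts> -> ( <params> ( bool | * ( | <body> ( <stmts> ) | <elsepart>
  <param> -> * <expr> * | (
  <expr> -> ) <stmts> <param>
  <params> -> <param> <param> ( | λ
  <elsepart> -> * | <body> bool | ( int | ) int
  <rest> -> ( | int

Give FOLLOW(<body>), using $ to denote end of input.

<body> is the start symbol, so $ ∈ FOLLOW(<body>).
In <stmts> -> <body> ( <stmts> ): add FIRST(( <stmts> )) = { ( }.
In <elsepart> -> <body> bool: add FIRST(bool) = { bool }.
Union: FOLLOW(<body>) = { $, (, bool }.

{ $, (, bool }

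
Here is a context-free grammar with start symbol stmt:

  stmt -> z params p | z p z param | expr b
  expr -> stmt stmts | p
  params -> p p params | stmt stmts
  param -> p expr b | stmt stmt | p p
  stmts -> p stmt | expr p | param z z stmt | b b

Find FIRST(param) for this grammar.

{ p, z }

param -> p expr b contributes {p}.
From param -> stmt stmt: add FIRST(stmt) = { p, z }.
param -> p p contributes {p}.
Union: FIRST(param) = { p, z }.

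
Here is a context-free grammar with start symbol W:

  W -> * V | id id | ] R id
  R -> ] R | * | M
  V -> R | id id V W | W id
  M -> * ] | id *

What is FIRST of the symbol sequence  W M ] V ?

Add FIRST(W) = { *, ], id }; W is not nullable, stop.

{ *, ], id }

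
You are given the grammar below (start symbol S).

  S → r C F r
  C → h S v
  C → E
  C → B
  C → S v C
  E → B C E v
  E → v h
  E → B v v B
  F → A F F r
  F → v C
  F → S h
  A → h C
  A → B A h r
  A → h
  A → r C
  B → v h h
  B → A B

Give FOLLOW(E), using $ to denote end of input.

{ h, r, v }

In C → E: E is at the end, add FOLLOW(C) = { h, r, v }.
In E → B C E v: add FIRST(v) = { v }.
Union: FOLLOW(E) = { h, r, v }.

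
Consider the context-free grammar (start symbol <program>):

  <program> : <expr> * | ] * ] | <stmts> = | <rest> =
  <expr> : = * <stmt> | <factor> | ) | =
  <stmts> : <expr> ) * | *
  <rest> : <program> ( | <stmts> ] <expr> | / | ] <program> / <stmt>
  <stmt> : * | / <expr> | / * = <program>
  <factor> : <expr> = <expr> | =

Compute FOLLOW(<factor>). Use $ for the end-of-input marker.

In <expr> : <factor>: <factor> is at the end, add FOLLOW(<expr>) = { ), *, = }.
Union: FOLLOW(<factor>) = { ), *, = }.

{ ), *, = }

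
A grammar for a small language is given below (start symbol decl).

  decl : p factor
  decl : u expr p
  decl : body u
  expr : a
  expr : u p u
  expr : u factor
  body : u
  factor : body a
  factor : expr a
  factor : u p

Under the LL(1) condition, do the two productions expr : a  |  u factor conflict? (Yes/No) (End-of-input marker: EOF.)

FIRST(a) = { a } and FIRST(u factor) = { u }.
The FIRST sets are disjoint and neither alternative is nullable — no conflict.

No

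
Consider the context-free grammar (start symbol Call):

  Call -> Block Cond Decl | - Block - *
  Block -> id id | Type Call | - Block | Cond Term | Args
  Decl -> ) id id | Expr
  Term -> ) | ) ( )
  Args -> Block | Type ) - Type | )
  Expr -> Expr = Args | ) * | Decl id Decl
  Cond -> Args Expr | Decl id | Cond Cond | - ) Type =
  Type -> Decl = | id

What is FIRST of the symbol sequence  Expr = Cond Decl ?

{ ) }

Add FIRST(Expr) = { ) }; Expr is not nullable, stop.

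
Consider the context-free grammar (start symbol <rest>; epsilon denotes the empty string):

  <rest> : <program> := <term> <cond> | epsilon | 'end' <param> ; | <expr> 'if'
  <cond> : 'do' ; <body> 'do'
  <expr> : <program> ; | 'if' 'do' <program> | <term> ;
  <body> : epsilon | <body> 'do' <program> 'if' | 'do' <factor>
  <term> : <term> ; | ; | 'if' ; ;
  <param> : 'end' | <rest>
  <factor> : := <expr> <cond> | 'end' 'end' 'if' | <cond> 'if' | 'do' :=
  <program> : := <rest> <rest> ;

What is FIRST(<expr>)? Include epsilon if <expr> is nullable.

{ 'if', :=, ; }

From <expr> : <program> ;: add FIRST(<program>) = { := }.
<expr> : 'if' 'do' <program> contributes {'if'}.
From <expr> : <term> ;: add FIRST(<term>) = { 'if', ; }.
Union: FIRST(<expr>) = { 'if', :=, ; }.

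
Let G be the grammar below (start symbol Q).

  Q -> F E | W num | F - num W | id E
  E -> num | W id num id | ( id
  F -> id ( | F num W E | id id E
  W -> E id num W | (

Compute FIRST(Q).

{ (, id, num }

From Q -> F E: add FIRST(F) = { id }.
From Q -> W num: add FIRST(W) = { (, num }.
From Q -> F - num W: add FIRST(F) = { id }.
Q -> id E contributes {id}.
Union: FIRST(Q) = { (, id, num }.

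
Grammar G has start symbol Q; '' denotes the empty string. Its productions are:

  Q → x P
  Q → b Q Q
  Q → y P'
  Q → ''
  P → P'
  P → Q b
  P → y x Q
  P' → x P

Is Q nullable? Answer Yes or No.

Q has an ''-production, so Q ⇒ ''.

Yes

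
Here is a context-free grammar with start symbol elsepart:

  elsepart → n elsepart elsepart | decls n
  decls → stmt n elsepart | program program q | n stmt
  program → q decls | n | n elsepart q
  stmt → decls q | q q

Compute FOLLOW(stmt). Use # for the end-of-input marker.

In decls → stmt n elsepart: add FIRST(n elsepart) = { n }.
In decls → n stmt: stmt is at the end, add FOLLOW(decls) = { n, q }.
Union: FOLLOW(stmt) = { n, q }.

{ n, q }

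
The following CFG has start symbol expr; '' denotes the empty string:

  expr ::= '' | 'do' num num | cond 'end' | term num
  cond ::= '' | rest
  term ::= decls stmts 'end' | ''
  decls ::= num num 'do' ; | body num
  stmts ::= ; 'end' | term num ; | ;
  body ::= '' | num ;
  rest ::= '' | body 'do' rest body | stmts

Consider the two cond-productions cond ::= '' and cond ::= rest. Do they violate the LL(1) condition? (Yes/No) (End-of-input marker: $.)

FIRST('') = { '' } and FIRST(rest) = { 'do', ;, num, '' }.
Both alternatives are nullable, violating the LL(1) condition.

Yes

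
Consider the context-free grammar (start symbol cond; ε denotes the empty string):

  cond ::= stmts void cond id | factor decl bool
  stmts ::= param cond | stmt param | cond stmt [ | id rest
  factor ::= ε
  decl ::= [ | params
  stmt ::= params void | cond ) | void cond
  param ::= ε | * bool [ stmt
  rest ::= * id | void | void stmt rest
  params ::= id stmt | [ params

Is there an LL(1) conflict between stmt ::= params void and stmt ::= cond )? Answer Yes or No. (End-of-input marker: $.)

Yes

FIRST(params void) = { [, id } and FIRST(cond )) = { *, [, id, void }.
Both contain [, so the two alternatives are not disjoint — LL(1) conflict.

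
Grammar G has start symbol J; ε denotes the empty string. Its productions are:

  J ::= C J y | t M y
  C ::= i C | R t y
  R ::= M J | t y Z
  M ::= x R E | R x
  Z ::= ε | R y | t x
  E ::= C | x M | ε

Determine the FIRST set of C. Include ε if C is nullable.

C ::= i C contributes {i}.
From C ::= R t y: add FIRST(R) = { t, x }.
Union: FIRST(C) = { i, t, x }.

{ i, t, x }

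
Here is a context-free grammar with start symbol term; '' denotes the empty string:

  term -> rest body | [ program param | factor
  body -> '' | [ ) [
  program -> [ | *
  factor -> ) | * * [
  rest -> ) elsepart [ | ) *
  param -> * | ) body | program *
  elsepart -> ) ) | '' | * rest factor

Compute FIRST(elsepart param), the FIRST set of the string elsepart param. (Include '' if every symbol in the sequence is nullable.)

Add FIRST(elsepart)\{''} = { ), * }; elsepart is nullable, continue.
Add FIRST(param) = { ), *, [ }; param is not nullable, stop.

{ ), *, [ }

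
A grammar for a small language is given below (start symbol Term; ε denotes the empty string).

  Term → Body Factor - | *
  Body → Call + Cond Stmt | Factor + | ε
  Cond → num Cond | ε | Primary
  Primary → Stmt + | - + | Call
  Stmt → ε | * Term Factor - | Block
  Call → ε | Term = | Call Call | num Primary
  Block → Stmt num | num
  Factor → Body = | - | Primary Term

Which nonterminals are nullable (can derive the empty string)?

{ Body, Call, Cond, Primary, Stmt }

Directly nullable (have an ε-production): Body, Cond, Stmt, Call.
Primary → Call with every symbol nullable, so Primary is nullable.
No other nonterminal has a production whose RHS symbols are all nullable.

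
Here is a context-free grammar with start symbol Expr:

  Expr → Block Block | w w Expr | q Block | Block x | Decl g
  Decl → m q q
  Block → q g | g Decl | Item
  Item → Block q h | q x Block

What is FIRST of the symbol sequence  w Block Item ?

w is a terminal; add {w} and stop.

{ w }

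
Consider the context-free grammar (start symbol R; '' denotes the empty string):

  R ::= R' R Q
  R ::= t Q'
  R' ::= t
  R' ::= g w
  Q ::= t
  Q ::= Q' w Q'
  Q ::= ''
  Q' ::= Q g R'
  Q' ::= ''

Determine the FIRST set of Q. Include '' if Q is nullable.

{ g, t, w, '' }

Q ::= t contributes {t}.
From Q ::= Q' w Q': Q' nullable, take FIRST(Q') ∪ {w} = { g, t, w }.
Q ::= '' contributes ''.
Union: FIRST(Q) = { g, t, w, '' }.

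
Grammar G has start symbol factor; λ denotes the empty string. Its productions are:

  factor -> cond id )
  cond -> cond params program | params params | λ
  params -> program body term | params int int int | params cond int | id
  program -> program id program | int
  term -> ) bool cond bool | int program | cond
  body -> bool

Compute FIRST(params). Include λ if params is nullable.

From params -> program body term: add FIRST(program) = { int }.
From params -> params int int int: add FIRST(params) = { id, int }.
From params -> params cond int: add FIRST(params) = { id, int }.
params -> id contributes {id}.
Union: FIRST(params) = { id, int }.

{ id, int }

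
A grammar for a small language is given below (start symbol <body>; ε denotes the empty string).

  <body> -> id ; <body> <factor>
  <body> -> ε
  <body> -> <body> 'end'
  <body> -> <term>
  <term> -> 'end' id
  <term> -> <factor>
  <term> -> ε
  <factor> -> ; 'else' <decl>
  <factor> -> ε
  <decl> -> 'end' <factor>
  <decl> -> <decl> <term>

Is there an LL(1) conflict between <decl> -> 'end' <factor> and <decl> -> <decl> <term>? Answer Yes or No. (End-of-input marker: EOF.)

FIRST('end' <factor>) = { 'end' } and FIRST(<decl> <term>) = { 'end' }.
Both contain 'end', so the two alternatives are not disjoint — LL(1) conflict.

Yes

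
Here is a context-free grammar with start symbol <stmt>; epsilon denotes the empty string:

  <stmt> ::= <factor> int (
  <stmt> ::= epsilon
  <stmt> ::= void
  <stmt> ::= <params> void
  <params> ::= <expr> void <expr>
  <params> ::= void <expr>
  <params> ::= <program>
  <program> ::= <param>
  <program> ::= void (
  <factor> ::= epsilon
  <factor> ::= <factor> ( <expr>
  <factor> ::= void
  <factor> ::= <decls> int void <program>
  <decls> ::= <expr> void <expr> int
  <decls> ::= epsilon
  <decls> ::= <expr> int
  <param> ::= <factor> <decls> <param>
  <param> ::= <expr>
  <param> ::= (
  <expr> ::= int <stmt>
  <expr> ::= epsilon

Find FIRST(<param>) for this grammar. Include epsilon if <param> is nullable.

From <param> ::= <factor> <decls> <param>: <factor>, <decls>, <param> nullable, take FIRST(<factor>) ∪ FIRST(<decls>) ∪ FIRST(<param>) = { (, int, void }; also epsilon since the whole RHS is nullable.
From <param> ::= <expr>: add FIRST(<expr>) = { int, epsilon } (including epsilon since <expr> is nullable).
<param> ::= ( contributes {(}.
Union: FIRST(<param>) = { (, int, void, epsilon }.

{ (, int, void, epsilon }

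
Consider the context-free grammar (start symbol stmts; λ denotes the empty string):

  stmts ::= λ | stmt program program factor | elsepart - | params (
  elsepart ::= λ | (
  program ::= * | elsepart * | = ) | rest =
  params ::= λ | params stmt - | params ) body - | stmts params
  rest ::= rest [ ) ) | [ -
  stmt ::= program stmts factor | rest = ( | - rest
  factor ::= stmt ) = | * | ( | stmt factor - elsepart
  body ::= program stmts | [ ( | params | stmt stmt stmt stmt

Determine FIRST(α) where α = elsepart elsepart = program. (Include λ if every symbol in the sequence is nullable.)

Add FIRST(elsepart)\{λ} = { ( }; elsepart is nullable, continue.
Add FIRST(elsepart)\{λ} = { ( }; elsepart is nullable, continue.
= is a terminal; add {=} and stop.

{ (, = }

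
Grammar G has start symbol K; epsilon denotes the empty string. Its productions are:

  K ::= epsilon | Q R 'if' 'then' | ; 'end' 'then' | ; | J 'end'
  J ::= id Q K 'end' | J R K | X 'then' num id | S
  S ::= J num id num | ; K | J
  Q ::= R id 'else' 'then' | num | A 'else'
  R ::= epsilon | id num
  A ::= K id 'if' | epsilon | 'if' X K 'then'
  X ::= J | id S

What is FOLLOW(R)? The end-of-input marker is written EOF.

In K ::= Q R 'if' 'then': add FIRST('if' 'then') = { 'if' }.
In J ::= J R K: add FIRST(K)\{epsilon} = { 'else', 'if', ;, id, num }.
  Since K is nullable, also add FOLLOW(J) = { 'else', 'end', 'if', 'then', ;, id, num }.
In Q ::= R id 'else' 'then': add FIRST(id 'else' 'then') = { id }.
Union: FOLLOW(R) = { 'else', 'end', 'if', 'then', ;, id, num }.

{ 'else', 'end', 'if', 'then', ;, id, num }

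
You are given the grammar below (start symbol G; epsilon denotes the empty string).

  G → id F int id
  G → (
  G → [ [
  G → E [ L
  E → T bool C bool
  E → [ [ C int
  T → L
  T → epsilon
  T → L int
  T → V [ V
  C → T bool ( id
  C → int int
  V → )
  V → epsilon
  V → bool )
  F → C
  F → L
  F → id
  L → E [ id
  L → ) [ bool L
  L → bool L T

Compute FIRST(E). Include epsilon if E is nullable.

From E → T bool C bool: T nullable, take FIRST(T) ∪ {bool} = { ), [, bool }.
E → [ [ C int contributes {[}.
Union: FIRST(E) = { ), [, bool }.

{ ), [, bool }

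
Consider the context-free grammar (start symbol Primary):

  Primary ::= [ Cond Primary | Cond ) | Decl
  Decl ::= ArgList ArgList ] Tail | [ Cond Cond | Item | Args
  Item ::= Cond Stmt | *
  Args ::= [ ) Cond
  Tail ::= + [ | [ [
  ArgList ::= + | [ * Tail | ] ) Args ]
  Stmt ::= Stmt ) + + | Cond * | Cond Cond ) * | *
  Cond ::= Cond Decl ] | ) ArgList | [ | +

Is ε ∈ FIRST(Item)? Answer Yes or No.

No nonterminal in this grammar is nullable.
No production of Item has an RHS whose symbols are all nullable, so Item is not nullable.

No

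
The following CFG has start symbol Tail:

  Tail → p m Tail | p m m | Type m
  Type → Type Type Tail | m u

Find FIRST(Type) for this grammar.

From Type → Type Type Tail: add FIRST(Type) = { m }.
Type → m u contributes {m}.
Union: FIRST(Type) = { m }.

{ m }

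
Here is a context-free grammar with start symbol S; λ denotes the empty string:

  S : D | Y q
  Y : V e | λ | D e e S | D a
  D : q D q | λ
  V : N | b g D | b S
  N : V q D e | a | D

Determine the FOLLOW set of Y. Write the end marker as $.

In S : Y q: add FIRST(q) = { q }.
Union: FOLLOW(Y) = { q }.

{ q }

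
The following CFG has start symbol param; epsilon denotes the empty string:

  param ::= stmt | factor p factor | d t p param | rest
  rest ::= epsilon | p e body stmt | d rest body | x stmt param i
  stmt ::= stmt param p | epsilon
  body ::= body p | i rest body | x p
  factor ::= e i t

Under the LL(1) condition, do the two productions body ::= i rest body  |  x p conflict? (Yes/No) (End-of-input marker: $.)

FIRST(i rest body) = { i } and FIRST(x p) = { x }.
The FIRST sets are disjoint and neither alternative is nullable — no conflict.

No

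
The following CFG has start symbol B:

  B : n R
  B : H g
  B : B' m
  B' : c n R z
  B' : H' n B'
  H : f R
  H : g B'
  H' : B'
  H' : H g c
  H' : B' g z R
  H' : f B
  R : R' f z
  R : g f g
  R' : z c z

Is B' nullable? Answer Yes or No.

No nonterminal in this grammar is nullable.
No production of B' has an RHS whose symbols are all nullable, so B' is not nullable.

No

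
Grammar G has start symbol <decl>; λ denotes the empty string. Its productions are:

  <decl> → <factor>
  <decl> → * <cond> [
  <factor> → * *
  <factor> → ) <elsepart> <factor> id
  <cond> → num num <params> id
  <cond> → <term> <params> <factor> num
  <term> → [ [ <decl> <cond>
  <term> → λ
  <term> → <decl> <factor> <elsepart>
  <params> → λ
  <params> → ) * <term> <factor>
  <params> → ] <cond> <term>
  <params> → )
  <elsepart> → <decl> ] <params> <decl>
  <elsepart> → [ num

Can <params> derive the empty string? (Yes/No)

<params> has an λ-production, so <params> ⇒ λ.

Yes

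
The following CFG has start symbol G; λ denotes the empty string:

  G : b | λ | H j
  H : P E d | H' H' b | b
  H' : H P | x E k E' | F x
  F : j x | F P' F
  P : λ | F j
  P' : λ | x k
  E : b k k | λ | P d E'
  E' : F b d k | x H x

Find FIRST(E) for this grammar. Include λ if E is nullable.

{ b, d, j, λ }

E : b k k contributes {b}.
E : λ contributes λ.
From E : P d E': P nullable, take FIRST(P) ∪ {d} = { d, j }.
Union: FIRST(E) = { b, d, j, λ }.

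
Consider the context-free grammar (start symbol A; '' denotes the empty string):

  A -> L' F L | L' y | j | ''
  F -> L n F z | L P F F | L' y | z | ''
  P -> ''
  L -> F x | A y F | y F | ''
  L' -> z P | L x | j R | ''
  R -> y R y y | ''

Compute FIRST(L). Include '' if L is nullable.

From L -> F x: F nullable, take FIRST(F) ∪ {x} = { j, n, x, y, z }.
From L -> A y F: A nullable, take FIRST(A) ∪ {y} = { j, n, x, y, z }.
L -> y F contributes {y}.
L -> '' contributes ''.
Union: FIRST(L) = { j, n, x, y, z, '' }.

{ j, n, x, y, z, '' }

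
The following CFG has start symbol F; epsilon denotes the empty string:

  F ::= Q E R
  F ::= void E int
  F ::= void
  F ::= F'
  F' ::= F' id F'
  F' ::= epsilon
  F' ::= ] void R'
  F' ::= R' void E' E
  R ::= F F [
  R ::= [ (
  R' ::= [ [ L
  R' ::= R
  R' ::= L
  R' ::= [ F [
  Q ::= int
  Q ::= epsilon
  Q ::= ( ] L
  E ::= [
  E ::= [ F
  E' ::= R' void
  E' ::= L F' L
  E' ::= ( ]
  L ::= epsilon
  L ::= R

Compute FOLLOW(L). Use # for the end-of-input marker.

{ #, (, [, ], id, int, void }

In R' ::= [ [ L: L is at the end, add FOLLOW(R') = { #, (, [, ], id, int, void }.
In R' ::= L: L is at the end, add FOLLOW(R') = { #, (, [, ], id, int, void }.
In Q ::= ( ] L: L is at the end, add FOLLOW(Q) = { [ }.
In E' ::= L F' L: add FIRST(F' L)\{epsilon} = { (, [, ], id, int, void }.
  Since F' L is nullable, also add FOLLOW(E') = { [ }.
In E' ::= L F' L: L is at the end, add FOLLOW(E') = { [ }.
Union: FOLLOW(L) = { #, (, [, ], id, int, void }.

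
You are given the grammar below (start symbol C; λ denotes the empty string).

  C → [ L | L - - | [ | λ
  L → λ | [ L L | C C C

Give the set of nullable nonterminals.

{ C, L }

Directly nullable (have an λ-production): C, L.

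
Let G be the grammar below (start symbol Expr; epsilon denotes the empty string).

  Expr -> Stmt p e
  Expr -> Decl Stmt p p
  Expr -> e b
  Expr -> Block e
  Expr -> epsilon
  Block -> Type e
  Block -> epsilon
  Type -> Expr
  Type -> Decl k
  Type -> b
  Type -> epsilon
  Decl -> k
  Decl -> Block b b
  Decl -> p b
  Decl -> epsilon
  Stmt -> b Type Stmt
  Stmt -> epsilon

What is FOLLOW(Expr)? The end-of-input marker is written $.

Expr is the start symbol, so $ ∈ FOLLOW(Expr).
In Type -> Expr: Expr is at the end, add FOLLOW(Type) = { b, e, p }.
Union: FOLLOW(Expr) = { $, b, e, p }.

{ $, b, e, p }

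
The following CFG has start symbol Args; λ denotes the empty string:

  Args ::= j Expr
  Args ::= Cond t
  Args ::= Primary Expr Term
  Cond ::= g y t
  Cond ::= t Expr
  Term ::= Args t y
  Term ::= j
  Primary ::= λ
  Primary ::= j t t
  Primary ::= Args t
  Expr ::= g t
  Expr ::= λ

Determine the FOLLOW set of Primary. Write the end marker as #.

In Args ::= Primary Expr Term: add FIRST(Expr Term) = { g, j, t }.
Union: FOLLOW(Primary) = { g, j, t }.

{ g, j, t }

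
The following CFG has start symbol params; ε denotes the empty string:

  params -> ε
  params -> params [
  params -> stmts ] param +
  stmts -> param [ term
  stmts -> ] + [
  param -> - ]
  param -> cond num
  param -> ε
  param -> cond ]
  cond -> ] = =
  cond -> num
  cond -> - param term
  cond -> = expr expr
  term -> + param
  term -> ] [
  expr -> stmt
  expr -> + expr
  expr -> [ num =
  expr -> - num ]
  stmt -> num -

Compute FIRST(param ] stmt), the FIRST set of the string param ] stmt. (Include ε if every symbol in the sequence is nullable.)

{ -, =, ], num }

Add FIRST(param)\{ε} = { -, =, ], num }; param is nullable, continue.
] is a terminal; add {]} and stop.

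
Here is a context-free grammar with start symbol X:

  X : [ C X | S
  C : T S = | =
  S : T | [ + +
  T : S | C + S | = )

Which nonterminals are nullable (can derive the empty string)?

{ } (none)

No nonterminal has an empty production or an RHS whose symbols are all nullable.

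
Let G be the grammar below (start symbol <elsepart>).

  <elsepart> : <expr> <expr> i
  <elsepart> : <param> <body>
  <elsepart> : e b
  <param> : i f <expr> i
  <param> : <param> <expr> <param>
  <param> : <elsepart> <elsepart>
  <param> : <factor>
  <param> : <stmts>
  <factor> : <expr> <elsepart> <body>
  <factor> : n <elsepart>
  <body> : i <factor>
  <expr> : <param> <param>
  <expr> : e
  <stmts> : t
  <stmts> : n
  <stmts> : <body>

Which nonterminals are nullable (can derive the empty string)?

No nonterminal has an empty production or an RHS whose symbols are all nullable.

{ } (none)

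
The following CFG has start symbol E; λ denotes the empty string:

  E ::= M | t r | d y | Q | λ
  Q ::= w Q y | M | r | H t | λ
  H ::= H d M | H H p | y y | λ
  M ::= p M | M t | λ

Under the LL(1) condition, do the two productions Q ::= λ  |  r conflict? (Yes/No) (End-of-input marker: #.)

FIRST(λ) = { λ } and FIRST(r) = { r }.
The first is nullable but FOLLOW(Q) = { #, y } is disjoint from FIRST of the second.

No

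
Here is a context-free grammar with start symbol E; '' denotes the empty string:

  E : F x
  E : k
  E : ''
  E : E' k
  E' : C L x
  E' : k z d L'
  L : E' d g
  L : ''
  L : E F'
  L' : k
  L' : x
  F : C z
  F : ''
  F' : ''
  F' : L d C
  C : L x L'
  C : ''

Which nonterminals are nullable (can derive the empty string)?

Directly nullable (have an ''-production): E, L, F, F', C.
No other nonterminal has a production whose RHS symbols are all nullable.

{ C, E, F, F', L }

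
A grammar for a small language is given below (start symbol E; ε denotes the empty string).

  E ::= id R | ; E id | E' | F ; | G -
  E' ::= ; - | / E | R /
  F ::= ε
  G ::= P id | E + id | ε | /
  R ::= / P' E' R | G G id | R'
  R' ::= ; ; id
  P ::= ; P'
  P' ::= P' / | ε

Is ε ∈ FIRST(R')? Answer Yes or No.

Nullable nonterminals: F, G, P'.
No production of R' has an RHS whose symbols are all nullable, so R' is not nullable.

No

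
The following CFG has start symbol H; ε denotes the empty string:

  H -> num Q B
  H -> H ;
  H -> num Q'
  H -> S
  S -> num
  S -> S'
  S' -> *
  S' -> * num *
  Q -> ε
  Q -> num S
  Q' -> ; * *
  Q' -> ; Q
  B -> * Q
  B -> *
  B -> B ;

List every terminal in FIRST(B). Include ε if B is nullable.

B -> * Q contributes {*}.
B -> * contributes {*}.
From B -> B ;: add FIRST(B) = { * }.
Union: FIRST(B) = { * }.

{ * }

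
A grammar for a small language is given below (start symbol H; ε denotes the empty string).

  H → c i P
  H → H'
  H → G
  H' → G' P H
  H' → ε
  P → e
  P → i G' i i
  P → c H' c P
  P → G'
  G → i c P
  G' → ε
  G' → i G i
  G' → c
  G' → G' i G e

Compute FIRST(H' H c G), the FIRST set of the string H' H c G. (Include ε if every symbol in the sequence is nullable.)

Add FIRST(H')\{ε} = { c, e, i }; H' is nullable, continue.
Add FIRST(H)\{ε} = { c, e, i }; H is nullable, continue.
c is a terminal; add {c} and stop.

{ c, e, i }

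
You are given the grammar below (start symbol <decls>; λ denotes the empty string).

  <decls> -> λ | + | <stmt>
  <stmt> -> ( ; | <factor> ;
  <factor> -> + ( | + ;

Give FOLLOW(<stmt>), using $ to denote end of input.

In <decls> -> <stmt>: <stmt> is at the end, add FOLLOW(<decls>) = { $ }.
Union: FOLLOW(<stmt>) = { $ }.

{ $ }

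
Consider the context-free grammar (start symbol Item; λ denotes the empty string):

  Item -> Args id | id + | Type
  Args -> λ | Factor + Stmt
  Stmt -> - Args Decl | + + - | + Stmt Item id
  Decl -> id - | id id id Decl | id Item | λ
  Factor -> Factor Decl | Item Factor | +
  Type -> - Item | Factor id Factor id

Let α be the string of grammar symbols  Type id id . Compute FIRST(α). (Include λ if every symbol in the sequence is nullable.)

Add FIRST(Type) = { +, -, id }; Type is not nullable, stop.

{ +, -, id }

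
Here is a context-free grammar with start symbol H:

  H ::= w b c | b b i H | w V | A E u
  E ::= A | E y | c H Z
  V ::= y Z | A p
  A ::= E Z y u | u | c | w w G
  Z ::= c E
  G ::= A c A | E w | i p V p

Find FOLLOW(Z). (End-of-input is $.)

{ $, c, p, u, w, y }

In E ::= c H Z: Z is at the end, add FOLLOW(E) = { $, c, p, u, w, y }.
In V ::= y Z: Z is at the end, add FOLLOW(V) = { $, c, p }.
In A ::= E Z y u: add FIRST(y u) = { y }.
Union: FOLLOW(Z) = { $, c, p, u, w, y }.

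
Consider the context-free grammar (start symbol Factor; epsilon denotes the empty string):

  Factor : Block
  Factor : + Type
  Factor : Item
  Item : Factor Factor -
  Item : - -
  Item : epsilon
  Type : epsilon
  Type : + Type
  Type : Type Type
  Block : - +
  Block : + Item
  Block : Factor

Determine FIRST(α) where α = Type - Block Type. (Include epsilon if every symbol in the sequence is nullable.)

{ +, - }

Add FIRST(Type)\{epsilon} = { + }; Type is nullable, continue.
- is a terminal; add {-} and stop.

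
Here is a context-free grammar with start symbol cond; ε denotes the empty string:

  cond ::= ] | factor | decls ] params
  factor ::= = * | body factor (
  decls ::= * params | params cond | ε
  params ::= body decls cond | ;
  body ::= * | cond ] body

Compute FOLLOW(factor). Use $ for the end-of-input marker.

In cond ::= factor: factor is at the end, add FOLLOW(cond) = { $, *, ;, =, ] }.
In factor ::= body factor (: add FIRST(() = { ( }.
Union: FOLLOW(factor) = { $, (, *, ;, =, ] }.

{ $, (, *, ;, =, ] }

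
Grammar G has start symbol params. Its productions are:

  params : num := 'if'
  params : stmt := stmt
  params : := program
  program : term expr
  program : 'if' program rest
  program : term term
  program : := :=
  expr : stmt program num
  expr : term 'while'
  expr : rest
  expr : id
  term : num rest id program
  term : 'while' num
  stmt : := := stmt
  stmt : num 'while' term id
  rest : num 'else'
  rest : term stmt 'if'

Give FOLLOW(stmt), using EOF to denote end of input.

In params : stmt := stmt: add FIRST(:= stmt) = { := }.
In params : stmt := stmt: stmt is at the end, add FOLLOW(params) = { EOF }.
In expr : stmt program num: add FIRST(program num) = { 'if', 'while', :=, num }.
In stmt : := := stmt: stmt is at the end, add FOLLOW(stmt) = { EOF, 'if', 'while', :=, num }.
In rest : term stmt 'if': add FIRST('if') = { 'if' }.
Union: FOLLOW(stmt) = { EOF, 'if', 'while', :=, num }.

{ EOF, 'if', 'while', :=, num }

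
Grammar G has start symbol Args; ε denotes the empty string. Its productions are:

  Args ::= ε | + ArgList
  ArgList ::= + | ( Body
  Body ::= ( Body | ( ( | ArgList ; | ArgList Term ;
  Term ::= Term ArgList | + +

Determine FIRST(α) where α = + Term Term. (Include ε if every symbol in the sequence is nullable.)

{ + }

+ is a terminal; add {+} and stop.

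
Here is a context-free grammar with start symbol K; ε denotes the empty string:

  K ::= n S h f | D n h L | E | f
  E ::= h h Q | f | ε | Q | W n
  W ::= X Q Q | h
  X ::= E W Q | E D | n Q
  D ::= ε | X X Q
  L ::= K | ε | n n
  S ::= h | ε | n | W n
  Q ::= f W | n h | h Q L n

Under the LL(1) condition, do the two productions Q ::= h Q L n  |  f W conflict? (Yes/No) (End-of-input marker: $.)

No

FIRST(h Q L n) = { h } and FIRST(f W) = { f }.
The FIRST sets are disjoint and neither alternative is nullable — no conflict.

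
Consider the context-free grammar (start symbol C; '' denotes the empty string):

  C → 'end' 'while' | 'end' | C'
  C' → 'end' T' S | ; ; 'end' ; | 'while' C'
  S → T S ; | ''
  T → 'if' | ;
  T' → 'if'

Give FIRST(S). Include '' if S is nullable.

From S → T S ;: add FIRST(T) = { 'if', ; }.
S → '' contributes ''.
Union: FIRST(S) = { 'if', ;, '' }.

{ 'if', ;, '' }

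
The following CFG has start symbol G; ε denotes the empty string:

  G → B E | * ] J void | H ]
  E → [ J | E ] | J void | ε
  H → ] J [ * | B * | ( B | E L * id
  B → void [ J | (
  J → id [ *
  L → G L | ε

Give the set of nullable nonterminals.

{ E, L }

Directly nullable (have an ε-production): E, L.
No other nonterminal has a production whose RHS symbols are all nullable.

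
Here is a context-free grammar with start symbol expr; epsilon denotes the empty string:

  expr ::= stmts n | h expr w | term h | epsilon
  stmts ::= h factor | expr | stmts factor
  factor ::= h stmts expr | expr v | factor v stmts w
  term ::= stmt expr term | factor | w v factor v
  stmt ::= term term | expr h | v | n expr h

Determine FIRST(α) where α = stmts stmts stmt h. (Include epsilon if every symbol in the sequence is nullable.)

Add FIRST(stmts)\{epsilon} = { h, n, v, w }; stmts is nullable, continue.
Add FIRST(stmts)\{epsilon} = { h, n, v, w }; stmts is nullable, continue.
Add FIRST(stmt) = { h, n, v, w }; stmt is not nullable, stop.

{ h, n, v, w }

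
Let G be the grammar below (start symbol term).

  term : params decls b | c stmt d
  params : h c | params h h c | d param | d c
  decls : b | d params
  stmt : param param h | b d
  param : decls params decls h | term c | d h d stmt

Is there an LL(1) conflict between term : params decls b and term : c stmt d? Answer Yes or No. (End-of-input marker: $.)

No

FIRST(params decls b) = { d, h } and FIRST(c stmt d) = { c }.
The FIRST sets are disjoint and neither alternative is nullable — no conflict.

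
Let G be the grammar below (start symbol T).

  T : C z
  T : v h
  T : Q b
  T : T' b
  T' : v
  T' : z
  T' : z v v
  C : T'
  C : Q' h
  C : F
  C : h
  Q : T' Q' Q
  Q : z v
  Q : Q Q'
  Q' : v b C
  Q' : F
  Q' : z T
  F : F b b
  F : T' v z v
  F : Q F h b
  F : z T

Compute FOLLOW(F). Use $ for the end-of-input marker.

{ b, h, v, z }

In C : F: F is at the end, add FOLLOW(C) = { b, h, v, z }.
In Q' : F: F is at the end, add FOLLOW(Q') = { b, h, v, z }.
In F : F b b: add FIRST(b b) = { b }.
In F : Q F h b: add FIRST(h b) = { h }.
Union: FOLLOW(F) = { b, h, v, z }.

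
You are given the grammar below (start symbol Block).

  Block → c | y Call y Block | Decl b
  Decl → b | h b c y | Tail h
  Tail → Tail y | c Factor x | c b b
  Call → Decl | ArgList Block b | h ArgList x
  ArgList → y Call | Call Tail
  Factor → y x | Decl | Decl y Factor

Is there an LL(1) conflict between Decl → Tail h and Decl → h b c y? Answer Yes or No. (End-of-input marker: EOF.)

No

FIRST(Tail h) = { c } and FIRST(h b c y) = { h }.
The FIRST sets are disjoint and neither alternative is nullable — no conflict.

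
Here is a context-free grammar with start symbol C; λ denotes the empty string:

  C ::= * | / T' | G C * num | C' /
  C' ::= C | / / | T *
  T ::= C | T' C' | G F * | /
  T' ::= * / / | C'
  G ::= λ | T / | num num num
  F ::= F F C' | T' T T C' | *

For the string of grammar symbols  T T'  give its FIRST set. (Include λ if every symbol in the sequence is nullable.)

Add FIRST(T) = { *, /, num }; T is not nullable, stop.

{ *, /, num }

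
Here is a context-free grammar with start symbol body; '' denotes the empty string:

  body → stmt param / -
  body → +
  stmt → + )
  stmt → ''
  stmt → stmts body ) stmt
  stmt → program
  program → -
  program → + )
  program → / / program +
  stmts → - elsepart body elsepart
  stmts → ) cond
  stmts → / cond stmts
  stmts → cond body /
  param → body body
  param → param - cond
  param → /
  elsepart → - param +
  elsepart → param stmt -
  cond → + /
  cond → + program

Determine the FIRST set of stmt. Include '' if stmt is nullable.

{ ), +, -, /, '' }

stmt → + ) contributes {+}.
stmt → '' contributes ''.
From stmt → stmts body ) stmt: add FIRST(stmts) = { ), +, -, / }.
From stmt → program: add FIRST(program) = { +, -, / }.
Union: FIRST(stmt) = { ), +, -, /, '' }.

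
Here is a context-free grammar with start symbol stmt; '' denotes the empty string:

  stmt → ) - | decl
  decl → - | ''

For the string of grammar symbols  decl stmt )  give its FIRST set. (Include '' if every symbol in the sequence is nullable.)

{ ), - }

Add FIRST(decl)\{''} = { - }; decl is nullable, continue.
Add FIRST(stmt)\{''} = { ), - }; stmt is nullable, continue.
) is a terminal; add {)} and stop.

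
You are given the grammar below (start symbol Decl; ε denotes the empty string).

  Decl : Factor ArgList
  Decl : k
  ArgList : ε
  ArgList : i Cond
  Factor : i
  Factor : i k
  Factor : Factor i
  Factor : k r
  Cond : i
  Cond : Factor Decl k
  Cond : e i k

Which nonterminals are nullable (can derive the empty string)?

{ ArgList }

Directly nullable (have an ε-production): ArgList.
No other nonterminal has a production whose RHS symbols are all nullable.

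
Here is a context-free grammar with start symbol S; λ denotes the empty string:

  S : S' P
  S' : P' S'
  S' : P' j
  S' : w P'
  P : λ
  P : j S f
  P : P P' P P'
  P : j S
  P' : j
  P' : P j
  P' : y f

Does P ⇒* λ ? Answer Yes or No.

Yes

P has an λ-production, so P ⇒ λ.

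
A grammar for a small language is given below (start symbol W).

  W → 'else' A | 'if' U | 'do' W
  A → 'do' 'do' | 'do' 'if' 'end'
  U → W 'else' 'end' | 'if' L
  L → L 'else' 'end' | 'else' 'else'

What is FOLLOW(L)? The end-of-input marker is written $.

{ $, 'else' }

In U → 'if' L: L is at the end, add FOLLOW(U) = { $, 'else' }.
In L → L 'else' 'end': add FIRST('else' 'end') = { 'else' }.
Union: FOLLOW(L) = { $, 'else' }.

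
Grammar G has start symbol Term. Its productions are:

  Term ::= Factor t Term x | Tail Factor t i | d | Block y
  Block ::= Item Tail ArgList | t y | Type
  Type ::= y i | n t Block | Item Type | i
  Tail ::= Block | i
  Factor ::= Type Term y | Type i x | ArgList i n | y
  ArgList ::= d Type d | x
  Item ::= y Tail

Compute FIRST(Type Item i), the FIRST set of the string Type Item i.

{ i, n, y }

Add FIRST(Type) = { i, n, y }; Type is not nullable, stop.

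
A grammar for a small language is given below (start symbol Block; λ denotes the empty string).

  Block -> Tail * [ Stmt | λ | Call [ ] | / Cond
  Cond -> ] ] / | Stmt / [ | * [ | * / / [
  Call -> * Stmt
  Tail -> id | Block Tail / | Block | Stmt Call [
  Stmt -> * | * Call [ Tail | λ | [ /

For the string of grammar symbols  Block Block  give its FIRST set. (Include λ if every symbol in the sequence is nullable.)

{ *, /, [, id, λ }

Add FIRST(Block)\{λ} = { *, /, [, id }; Block is nullable, continue.
Add FIRST(Block)\{λ} = { *, /, [, id }; Block is nullable, continue.
Every symbol is nullable, so include λ.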